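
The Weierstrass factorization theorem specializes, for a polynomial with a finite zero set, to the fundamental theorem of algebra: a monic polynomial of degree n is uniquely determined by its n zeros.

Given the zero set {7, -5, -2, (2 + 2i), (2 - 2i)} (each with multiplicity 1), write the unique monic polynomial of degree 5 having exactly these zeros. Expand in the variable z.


The polynomial is p(z) = ∏_{α ∈ S} (z − α), where S = {7, -5, -2, (2 + 2i), (2 - 2i)}.
Expanding the product yields: p(z) = z^5 -4·z^4 -31·z^3 + 86·z^2 -32·z -560.
Note conjugate pairs combine to real quadratics: (z − (2+2i))(z − (2−2i)) = z² − 4z + 8.
The resulting polynomial has degree 5 and real coefficients as required.

p(z) = z^5 -4·z^4 -31·z^3 + 86·z^2 -32·z -560.


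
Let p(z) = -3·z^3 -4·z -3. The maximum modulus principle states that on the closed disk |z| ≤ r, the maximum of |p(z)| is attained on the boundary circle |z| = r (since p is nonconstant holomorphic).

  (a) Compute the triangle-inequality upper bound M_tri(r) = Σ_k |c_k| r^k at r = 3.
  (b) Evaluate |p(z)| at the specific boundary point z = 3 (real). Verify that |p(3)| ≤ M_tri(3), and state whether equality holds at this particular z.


Coefficients: c_0 = -3, c_1 = -4, c_2 = 0, c_3 = -3. Radius r = 3.
Part (a). Triangle bound: M_tri(r) = Σ_k |c_k| r^k
  = |-3|·3^0 + |-4|·3^1 + |0|·3^2 + |-3|·3^3
  = 3 + 12 + 0 + 81 = 96.
This bounds M(r) := max_{|z|=r} |p(z)| from above; equality holds iff all terms c_k z^k can be made to align in phase at a single z on |z|=r.
Part (b). At z = 3 (real, on the circle |z| = r):
  p(3) = (-3)·3^0 + (-4)·3^1 + (0)·3^2 + (-3)·3^3 = -96.
  |p(3)| = 96.
Since all nonzero coefficients share the same sign, |p(3)| = 96 = M_tri(3); the triangle bound is attained at z = 3, so in fact M(r) = 96.

M_tri(3) = 96; |p(3)| = 96; equality at z=3: yes.


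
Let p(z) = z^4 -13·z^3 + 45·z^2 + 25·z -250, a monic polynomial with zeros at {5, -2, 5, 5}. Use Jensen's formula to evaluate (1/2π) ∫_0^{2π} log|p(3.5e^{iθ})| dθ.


Zeros: -2, 5, 5, 5; r = 3.5.
Inside |z| < r: -2. Outside (|z| ≥ r): 5, 5, 5.
p(0) = -250, so log|p(0)| = log(250) = 5.5215.
Apply Jensen: I(r) = log|p(0)| + Σ_k log(r/|z_k|), summed over zeros inside |z| < r.
  log(r/|z_k|) for z_k = -2: log(3.5/2) = 0.5596
  Outside zeros (5, 5, 5) contribute nothing to the Jensen sum.
Sum over inside zeros: 0.5596.
I(r) = log|p(0)| + (inside sum) = 5.5215 + 0.5596 = 6.0811.
Note: since some zeros are outside |z| ≤ r, the simplified n·log(r) form does NOT apply — only the inside zeros contribute.

I(r) ≈ 6.0811.


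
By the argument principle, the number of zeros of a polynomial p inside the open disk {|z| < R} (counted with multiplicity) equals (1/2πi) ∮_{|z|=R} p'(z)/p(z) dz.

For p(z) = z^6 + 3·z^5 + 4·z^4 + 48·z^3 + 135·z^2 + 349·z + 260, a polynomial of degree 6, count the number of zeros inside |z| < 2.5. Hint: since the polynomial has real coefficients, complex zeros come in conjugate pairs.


The zeros of p are: (-1 + 2i), (-1 - 2i), -4, -1, (2 + 3i), (2 - 3i).
Their magnitudes are: 2.236, 2.236, 4, 1, 3.606, 3.606.
Zeros with |z| < R = 2.5: (-1 + 2i), (-1 - 2i), -1.
Count = 3.
By the argument principle, (1/2πi) ∮_{|z|=R} p'(z)/p(z) dz equals exactly this count.

Number of zeros inside |z| < 2.5: 3.


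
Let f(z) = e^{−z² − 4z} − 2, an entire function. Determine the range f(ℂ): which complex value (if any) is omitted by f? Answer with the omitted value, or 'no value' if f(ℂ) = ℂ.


Little Picard bounds the complement of f(ℂ) to at most one point.
The exponent g(z) = −z² − 4z is a nonconstant polynomial, hence surjective onto ℂ. So e^{g(z)} takes every value in {e^w : w ∈ ℂ} = ℂ ∖ {0}. Adding -2 shifts the range to ℂ ∖ {-2}. f omits exactly -2.

Omitted value: -2.


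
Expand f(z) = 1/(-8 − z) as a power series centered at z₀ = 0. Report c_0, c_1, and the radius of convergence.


Let w = z − z₀, so z = z₀ + w.
Then -8 − z = -8 − (z₀ + w) = (-8 − z₀) − w = -8 − w.
f(z) = 1/(-8 − w) = (1/(-8)) · 1/(1 − w/(-8)) = Σ_{n≥0} w^n / (-8)^(n+1).
So c_n = 1/(-8)^(n+1):
  c_0 = 1/(-8)^1 = -1/8.
  c_1 = 1/(-8)^2 = 1/64.
The series is valid for |w/d| < 1, i.e. |z − z₀| < |d|.
Radius of convergence: R = |-8 − z₀| = |-8| = 8 (distance from z₀ to the singularity z = -8).

c_0 = -1/8, c_1 = 1/64; R = 8.


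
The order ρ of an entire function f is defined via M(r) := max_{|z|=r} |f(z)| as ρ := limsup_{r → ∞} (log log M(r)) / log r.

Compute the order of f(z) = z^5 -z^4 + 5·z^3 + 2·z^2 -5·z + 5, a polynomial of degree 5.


|f(z)| ≤ Σ|c_k|·r^k = O(r^5) as r → ∞. Polynomial growth is O(e^{r^ε}) for every ε > 0 (since r^5/e^{r^ε} → 0), so ρ ≤ ε for all ε > 0, i.e. ρ = 0. Every nonconstant polynomial has order 0.
Therefore ρ = 0.

Order ρ = 0.


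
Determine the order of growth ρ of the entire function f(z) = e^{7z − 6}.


|e^{7z − 6}| = e^{Re(7·z) + -6} ≤ e^{7|z|^1 + -6} = e^{7r^1 + -6} on |z| = r, so ρ ≤ 1. Choosing z on |z|=r so that 7·z is real positive (always possible by picking arg z appropriately) gives |f(z)| = e^{7r^1 + -6}, matching the bound. The additive constant -6 does not affect log log M(r) ~ 1·log r. Hence ρ = 1.
Therefore ρ = 1.

Order ρ = 1.


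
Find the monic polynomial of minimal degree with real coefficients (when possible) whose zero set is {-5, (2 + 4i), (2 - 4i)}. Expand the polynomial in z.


The polynomial is p(z) = ∏_{α ∈ S} (z − α), where S = {-5, (2 + 4i), (2 - 4i)}.
Expanding the product yields: p(z) = z^3 + z^2 + 100.
Note conjugate pairs combine to real quadratics: (z − (2+4i))(z − (2−4i)) = z² − 4z + 20.
The resulting polynomial has degree 3 and real coefficients as required.

p(z) = z^3 + z^2 + 100.


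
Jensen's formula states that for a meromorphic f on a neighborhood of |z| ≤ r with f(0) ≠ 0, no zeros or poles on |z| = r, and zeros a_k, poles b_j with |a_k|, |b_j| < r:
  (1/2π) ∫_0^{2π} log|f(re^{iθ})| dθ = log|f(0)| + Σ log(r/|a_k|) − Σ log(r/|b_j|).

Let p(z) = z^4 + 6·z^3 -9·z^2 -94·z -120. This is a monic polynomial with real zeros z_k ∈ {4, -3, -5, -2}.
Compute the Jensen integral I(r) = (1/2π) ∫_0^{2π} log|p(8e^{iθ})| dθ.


Zeros: -5, -3, -2, 4; r = 8.
Inside |z| < r: -5, -3, -2, 4. Outside (|z| ≥ r): ∅.
p(0) = -120, so log|p(0)| = log(120) = 4.7875.
Apply Jensen: I(r) = log|p(0)| + Σ_k log(r/|z_k|), summed over zeros inside |z| < r.
  log(r/|z_k|) for z_k = 4: log(8/4) = 0.6931
  log(r/|z_k|) for z_k = -3: log(8/3) = 0.9808
  log(r/|z_k|) for z_k = -5: log(8/5) = 0.4700
  log(r/|z_k|) for z_k = -2: log(8/2) = 1.3863
Sum over inside zeros: 3.5303.
I(r) = log|p(0)| + (inside sum) = 4.7875 + 3.5303 = 8.3178.
Closed form (all zeros inside, monic): I(r) = n·log(r) = 4·log(8) = 8.3178. ✓

I(r) ≈ 8.3178.


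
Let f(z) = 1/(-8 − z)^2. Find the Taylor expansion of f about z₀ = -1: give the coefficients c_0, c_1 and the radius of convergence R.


Let w = z − z₀, so z = z₀ + w.
Then -8 − z = -8 − (z₀ + w) = (-8 − z₀) − w = -7 − w.
f(z) = 1/(-7 − w)^2 = (1/(-7)^2) · (1 − w/(-7))^{−2}.
By the binomial series (1−u)^{−2} = Σ_{n≥0} C(n+1, 1) u^n for |u|<1, with u = w/(-7):
  c_n = C(n+1, 1) / (-7)^(n+2).
  c_0 = 1/(-7)^2 = 1/49.
  c_1 = 2/(-7)^3 = -2/343.
The series is valid for |w/d| < 1, i.e. |z − z₀| < |d|.
Radius of convergence: R = |-8 − z₀| = |-7| = 7 (distance from z₀ to the singularity z = -8).

c_0 = 1/49, c_1 = -2/343; R = 7.


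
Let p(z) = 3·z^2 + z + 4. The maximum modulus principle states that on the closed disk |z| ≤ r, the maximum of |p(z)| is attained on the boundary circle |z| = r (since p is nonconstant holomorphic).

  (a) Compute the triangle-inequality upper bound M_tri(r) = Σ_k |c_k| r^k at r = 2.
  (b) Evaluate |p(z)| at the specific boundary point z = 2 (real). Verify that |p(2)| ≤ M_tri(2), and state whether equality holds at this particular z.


Coefficients: c_0 = 4, c_1 = 1, c_2 = 3. Radius r = 2.
Part (a). Triangle bound: M_tri(r) = Σ_k |c_k| r^k
  = |4|·2^0 + |1|·2^1 + |3|·2^2
  = 4 + 2 + 12 = 18.
This bounds M(r) := max_{|z|=r} |p(z)| from above; equality holds iff all terms c_k z^k can be made to align in phase at a single z on |z|=r.
Part (b). At z = 2 (real, on the circle |z| = r):
  p(2) = (4)·2^0 + (1)·2^1 + (3)·2^2 = 18.
  |p(2)| = 18.
Since all nonzero coefficients share the same sign, |p(2)| = 18 = M_tri(2); the triangle bound is attained at z = 2, so in fact M(r) = 18.

M_tri(2) = 18; |p(2)| = 18; equality at z=2: yes.


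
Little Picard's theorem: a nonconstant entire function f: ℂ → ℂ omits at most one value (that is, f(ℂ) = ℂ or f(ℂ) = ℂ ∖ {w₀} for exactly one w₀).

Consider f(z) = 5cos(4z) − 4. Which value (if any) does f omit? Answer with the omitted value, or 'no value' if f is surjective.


Little Picard bounds the complement of f(ℂ) to at most one point.
cos is entire and surjective onto ℂ: for every w ∈ ℂ, cos(ζ) = w has a solution ζ ∈ ℂ (e.g., via the complex inverse arccos). With ζ = 4z this gives z = ζ/(4). Then 5·cos(4z) takes every value in 5·ℂ = ℂ, and adding -4 is a bijection of ℂ. So f is surjective and omits no value. (Note: only on the real line is cos bounded by [−1, 1].)

Omitted value: no value.


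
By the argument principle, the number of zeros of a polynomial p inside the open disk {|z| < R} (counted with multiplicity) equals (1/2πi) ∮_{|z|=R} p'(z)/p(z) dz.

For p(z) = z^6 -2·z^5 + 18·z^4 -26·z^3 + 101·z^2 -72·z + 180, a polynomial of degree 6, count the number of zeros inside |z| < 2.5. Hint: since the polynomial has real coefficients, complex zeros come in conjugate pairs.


The zeros of p are: (1 + 2i), (1 - 2i), (0 + 2i), (0 - 2i), (0 + 3i), (0 - 3i).
Their magnitudes are: 2.236, 2.236, 2, 2, 3, 3.
Zeros with |z| < R = 2.5: (1 + 2i), (1 - 2i), (0 + 2i), (0 - 2i).
Count = 4.
By the argument principle, (1/2πi) ∮_{|z|=R} p'(z)/p(z) dz equals exactly this count.

Number of zeros inside |z| < 2.5: 4.


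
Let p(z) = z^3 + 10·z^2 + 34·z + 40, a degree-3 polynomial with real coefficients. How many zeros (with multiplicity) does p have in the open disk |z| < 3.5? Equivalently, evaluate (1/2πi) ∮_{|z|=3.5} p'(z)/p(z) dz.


The zeros of p are: (-3 + 1i), (-3 - 1i), -4.
Their magnitudes are: 3.162, 3.162, 4.
Zeros with |z| < R = 3.5: (-3 + 1i), (-3 - 1i).
Count = 2.
By the argument principle, (1/2πi) ∮_{|z|=R} p'(z)/p(z) dz equals exactly this count.

Number of zeros inside |z| < 3.5: 2.


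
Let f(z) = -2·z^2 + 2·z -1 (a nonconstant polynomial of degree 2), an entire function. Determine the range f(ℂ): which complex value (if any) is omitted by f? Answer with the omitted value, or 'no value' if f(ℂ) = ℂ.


Little Picard bounds the complement of f(ℂ) to at most one point.
For every w ∈ ℂ, the equation p(z) − w = 0 is a nonconstant polynomial in z and hence has at least one root by the fundamental theorem of algebra. So p is surjective onto ℂ, omitting no value.

Omitted value: no value.


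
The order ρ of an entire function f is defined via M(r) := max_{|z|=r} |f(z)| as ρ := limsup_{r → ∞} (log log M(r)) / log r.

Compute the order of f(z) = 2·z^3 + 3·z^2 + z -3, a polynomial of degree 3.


|f(z)| ≤ Σ|c_k|·r^k = O(r^3) as r → ∞. Polynomial growth is O(e^{r^ε}) for every ε > 0 (since r^3/e^{r^ε} → 0), so ρ ≤ ε for all ε > 0, i.e. ρ = 0. Every nonconstant polynomial has order 0.
Therefore ρ = 0.

Order ρ = 0.


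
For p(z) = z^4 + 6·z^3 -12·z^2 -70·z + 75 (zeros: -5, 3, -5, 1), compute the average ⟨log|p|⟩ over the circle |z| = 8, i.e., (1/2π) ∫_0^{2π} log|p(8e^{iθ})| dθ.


Zeros: -5, -5, 1, 3; r = 8.
Inside |z| < r: -5, -5, 1, 3. Outside (|z| ≥ r): ∅.
p(0) = 75, so log|p(0)| = log(75) = 4.3175.
Apply Jensen: I(r) = log|p(0)| + Σ_k log(r/|z_k|), summed over zeros inside |z| < r.
  log(r/|z_k|) for z_k = -5: log(8/5) = 0.4700
  log(r/|z_k|) for z_k = 3: log(8/3) = 0.9808
  log(r/|z_k|) for z_k = -5: log(8/5) = 0.4700
  log(r/|z_k|) for z_k = 1: log(8/1) = 2.0794
Sum over inside zeros: 4.0003.
I(r) = log|p(0)| + (inside sum) = 4.3175 + 4.0003 = 8.3178.
Closed form (all zeros inside, monic): I(r) = n·log(r) = 4·log(8) = 8.3178. ✓

I(r) ≈ 8.3178.


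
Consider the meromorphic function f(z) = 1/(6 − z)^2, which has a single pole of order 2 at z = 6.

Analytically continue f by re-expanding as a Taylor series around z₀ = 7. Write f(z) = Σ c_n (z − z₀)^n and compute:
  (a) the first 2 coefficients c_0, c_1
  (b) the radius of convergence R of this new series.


Let w = z − z₀, so z = z₀ + w.
Then 6 − z = 6 − (z₀ + w) = (6 − z₀) − w = -1 − w.
f(z) = 1/(-1 − w)^2 = (1/(-1)^2) · (1 − w/(-1))^{−2}.
By the binomial series (1−u)^{−2} = Σ_{n≥0} C(n+1, 1) u^n for |u|<1, with u = w/(-1):
  c_n = C(n+1, 1) / (-1)^(n+2).
  c_0 = 1/(-1)^2 = 1.
  c_1 = 2/(-1)^3 = -2.
The series is valid for |w/d| < 1, i.e. |z − z₀| < |d|.
Radius of convergence: R = |6 − z₀| = |-1| = 1 (distance from z₀ to the singularity z = 6).

c_0 = 1, c_1 = -2; R = 1.


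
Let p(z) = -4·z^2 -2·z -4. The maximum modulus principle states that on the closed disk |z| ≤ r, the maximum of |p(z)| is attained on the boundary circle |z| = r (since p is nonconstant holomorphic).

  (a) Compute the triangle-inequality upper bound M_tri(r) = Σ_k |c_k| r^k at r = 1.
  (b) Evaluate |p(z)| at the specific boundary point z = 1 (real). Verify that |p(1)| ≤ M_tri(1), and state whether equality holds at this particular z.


Coefficients: c_0 = -4, c_1 = -2, c_2 = -4. Radius r = 1.
Part (a). Triangle bound: M_tri(r) = Σ_k |c_k| r^k
  = |-4|·1^0 + |-2|·1^1 + |-4|·1^2
  = 4 + 2 + 4 = 10.
This bounds M(r) := max_{|z|=r} |p(z)| from above; equality holds iff all terms c_k z^k can be made to align in phase at a single z on |z|=r.
Part (b). At z = 1 (real, on the circle |z| = r):
  p(1) = (-4)·1^0 + (-2)·1^1 + (-4)·1^2 = -10.
  |p(1)| = 10.
Since all nonzero coefficients share the same sign, |p(1)| = 10 = M_tri(1); the triangle bound is attained at z = 1, so in fact M(r) = 10.

M_tri(1) = 10; |p(1)| = 10; equality at z=1: yes.


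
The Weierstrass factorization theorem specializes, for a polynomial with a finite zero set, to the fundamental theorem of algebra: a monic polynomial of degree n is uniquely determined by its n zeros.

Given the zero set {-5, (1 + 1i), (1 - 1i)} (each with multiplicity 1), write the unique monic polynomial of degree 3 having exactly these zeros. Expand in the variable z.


The polynomial is p(z) = ∏_{α ∈ S} (z − α), where S = {-5, (1 + 1i), (1 - 1i)}.
Expanding the product yields: p(z) = z^3 + 3·z^2 -8·z + 10.
Note conjugate pairs combine to real quadratics: (z − (1+1i))(z − (1−1i)) = z² − 2z + 2.
The resulting polynomial has degree 3 and real coefficients as required.

p(z) = z^3 + 3·z^2 -8·z + 10.


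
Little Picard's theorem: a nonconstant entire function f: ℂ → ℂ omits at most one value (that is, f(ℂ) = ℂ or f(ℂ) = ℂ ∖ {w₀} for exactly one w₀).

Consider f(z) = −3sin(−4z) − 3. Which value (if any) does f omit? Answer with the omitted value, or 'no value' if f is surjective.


Little Picard bounds the complement of f(ℂ) to at most one point.
sin is entire and surjective onto ℂ: for every w ∈ ℂ, sin(ζ) = w has a solution ζ ∈ ℂ (e.g., via the complex inverse arcsin). With ζ = −4z this gives z = ζ/(-4). Then -3·sin(−4z) takes every value in -3·ℂ = ℂ, and adding -3 is a bijection of ℂ. So f is surjective and omits no value. (Note: only on the real line is sin bounded by [−1, 1].)

Omitted value: no value.


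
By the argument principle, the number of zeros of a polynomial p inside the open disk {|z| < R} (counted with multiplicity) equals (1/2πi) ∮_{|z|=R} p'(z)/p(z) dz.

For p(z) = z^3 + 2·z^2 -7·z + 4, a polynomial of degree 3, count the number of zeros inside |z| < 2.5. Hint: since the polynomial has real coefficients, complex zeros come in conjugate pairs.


The zeros of p are: 1, 1, -4.
Their magnitudes are: 1, 1, 4.
Zeros with |z| < R = 2.5: 1, 1.
Count = 2.
By the argument principle, (1/2πi) ∮_{|z|=R} p'(z)/p(z) dz equals exactly this count.

Number of zeros inside |z| < 2.5: 2.


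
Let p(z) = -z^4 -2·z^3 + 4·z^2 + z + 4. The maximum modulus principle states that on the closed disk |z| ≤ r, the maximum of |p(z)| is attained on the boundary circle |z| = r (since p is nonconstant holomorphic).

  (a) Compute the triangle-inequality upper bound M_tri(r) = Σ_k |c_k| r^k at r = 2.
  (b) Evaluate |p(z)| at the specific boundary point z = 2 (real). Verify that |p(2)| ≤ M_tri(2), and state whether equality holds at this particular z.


Coefficients: c_0 = 4, c_1 = 1, c_2 = 4, c_3 = -2, c_4 = -1. Radius r = 2.
Part (a). Triangle bound: M_tri(r) = Σ_k |c_k| r^k
  = |4|·2^0 + |1|·2^1 + |4|·2^2 + |-2|·2^3 + |-1|·2^4
  = 4 + 2 + 16 + 16 + 16 = 54.
This bounds M(r) := max_{|z|=r} |p(z)| from above; equality holds iff all terms c_k z^k can be made to align in phase at a single z on |z|=r.
Part (b). At z = 2 (real, on the circle |z| = r):
  p(2) = (4)·2^0 + (1)·2^1 + (4)·2^2 + (-2)·2^3 + (-1)·2^4 = -10.
  |p(2)| = 10.
Check: |p(2)| = 10 ≤ 54 = M_tri(2). ✓ Equality does not hold at z = 2 (the coefficients have mixed signs, so the terms do not all align in phase there).

M_tri(2) = 54; |p(2)| = 10; equality at z=2: no.


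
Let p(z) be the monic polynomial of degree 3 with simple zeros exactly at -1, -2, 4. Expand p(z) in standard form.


The polynomial is p(z) = ∏_{α ∈ S} (z − α), where S = {-1, -2, 4}.
Expanding the product yields: p(z) = z^3 -z^2 -10·z -8.
The resulting polynomial has degree 3 and real coefficients as required.

p(z) = z^3 -z^2 -10·z -8.


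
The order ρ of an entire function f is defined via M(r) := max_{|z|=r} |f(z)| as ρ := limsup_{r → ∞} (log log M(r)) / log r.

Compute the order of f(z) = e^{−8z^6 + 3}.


|e^{−8z^6 + 3}| = e^{Re(-8·z^6) + 3} ≤ e^{8|z|^6 + 3} = e^{8r^6 + 3} on |z| = r, so ρ ≤ 6. Choosing z on |z|=r so that -8·z^6 is real positive (always possible by picking arg z appropriately) gives |f(z)| = e^{8r^6 + 3}, matching the bound. The additive constant 3 does not affect log log M(r) ~ 6·log r. Hence ρ = 6.
Therefore ρ = 6.

Order ρ = 6.


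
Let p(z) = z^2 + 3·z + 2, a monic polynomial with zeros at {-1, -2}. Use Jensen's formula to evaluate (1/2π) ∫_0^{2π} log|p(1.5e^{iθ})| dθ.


Zeros: -2, -1; r = 1.5.
Inside |z| < r: -1. Outside (|z| ≥ r): -2.
p(0) = 2, so log|p(0)| = log(2) = 0.6931.
Apply Jensen: I(r) = log|p(0)| + Σ_k log(r/|z_k|), summed over zeros inside |z| < r.
  log(r/|z_k|) for z_k = -1: log(1.5/1) = 0.4055
  Outside zeros (-2) contribute nothing to the Jensen sum.
Sum over inside zeros: 0.4055.
I(r) = log|p(0)| + (inside sum) = 0.6931 + 0.4055 = 1.0986.
Note: since some zeros are outside |z| ≤ r, the simplified n·log(r) form does NOT apply — only the inside zeros contribute.

I(r) ≈ 1.0986.


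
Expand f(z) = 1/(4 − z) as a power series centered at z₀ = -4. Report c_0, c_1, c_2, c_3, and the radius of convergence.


Let w = z − z₀, so z = z₀ + w.
Then 4 − z = 4 − (z₀ + w) = (4 − z₀) − w = 8 − w.
f(z) = 1/(8 − w) = (1/(8)) · 1/(1 − w/(8)) = Σ_{n≥0} w^n / (8)^(n+1).
So c_n = 1/(8)^(n+1):
  c_0 = 1/(8)^1 = 1/8.
  c_1 = 1/(8)^2 = 1/64.
  c_2 = 1/(8)^3 = 1/512.
  c_3 = 1/(8)^4 = 1/4096.
The series is valid for |w/d| < 1, i.e. |z − z₀| < |d|.
Radius of convergence: R = |4 − z₀| = |8| = 8 (distance from z₀ to the singularity z = 4).

c_0 = 1/8, c_1 = 1/64, c_2 = 1/512, c_3 = 1/4096; R = 8.


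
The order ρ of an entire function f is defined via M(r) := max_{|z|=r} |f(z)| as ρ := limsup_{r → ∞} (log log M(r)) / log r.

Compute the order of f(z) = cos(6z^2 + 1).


Write cos(w) = (e^{iw} ± e^{−iw})/(2 or 2i), so |cos(w)| ≤ e^{|w|}. With w = 6z^2 + 1, |w| ≤ 6r^2 + 1 on |z|=r, giving M(r) ≤ e^{6r^2 + 1} and ρ ≤ 2. For the lower bound, choose z on |z|=r with 6z^2 purely imaginary of modulus 6r^2; then |cos(6z^2 + 1)| grows like e^{6r^2}/2, so ρ ≥ 2. Hence ρ = 2.
Therefore ρ = 2.

Order ρ = 2.


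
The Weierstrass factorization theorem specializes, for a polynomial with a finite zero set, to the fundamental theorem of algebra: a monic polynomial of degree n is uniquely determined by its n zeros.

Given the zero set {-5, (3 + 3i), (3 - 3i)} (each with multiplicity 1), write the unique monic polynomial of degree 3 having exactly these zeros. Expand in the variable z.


The polynomial is p(z) = ∏_{α ∈ S} (z − α), where S = {-5, (3 + 3i), (3 - 3i)}.
Expanding the product yields: p(z) = z^3 -z^2 -12·z + 90.
Note conjugate pairs combine to real quadratics: (z − (3+3i))(z − (3−3i)) = z² − 6z + 18.
The resulting polynomial has degree 3 and real coefficients as required.

p(z) = z^3 -z^2 -12·z + 90.


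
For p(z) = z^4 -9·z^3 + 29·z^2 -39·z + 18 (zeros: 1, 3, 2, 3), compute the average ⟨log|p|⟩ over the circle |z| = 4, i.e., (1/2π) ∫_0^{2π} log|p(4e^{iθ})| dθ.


Zeros: 1, 2, 3, 3; r = 4.
Inside |z| < r: 1, 2, 3, 3. Outside (|z| ≥ r): ∅.
p(0) = 18, so log|p(0)| = log(18) = 2.8904.
Apply Jensen: I(r) = log|p(0)| + Σ_k log(r/|z_k|), summed over zeros inside |z| < r.
  log(r/|z_k|) for z_k = 1: log(4/1) = 1.3863
  log(r/|z_k|) for z_k = 3: log(4/3) = 0.2877
  log(r/|z_k|) for z_k = 2: log(4/2) = 0.6931
  log(r/|z_k|) for z_k = 3: log(4/3) = 0.2877
Sum over inside zeros: 2.6548.
I(r) = log|p(0)| + (inside sum) = 2.8904 + 2.6548 = 5.5452.
Closed form (all zeros inside, monic): I(r) = n·log(r) = 4·log(4) = 5.5452. ✓

I(r) ≈ 5.5452.


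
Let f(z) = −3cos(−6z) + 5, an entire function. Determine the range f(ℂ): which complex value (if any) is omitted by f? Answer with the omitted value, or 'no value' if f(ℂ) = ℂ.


Little Picard bounds the complement of f(ℂ) to at most one point.
cos is entire and surjective onto ℂ: for every w ∈ ℂ, cos(ζ) = w has a solution ζ ∈ ℂ (e.g., via the complex inverse arccos). With ζ = −6z this gives z = ζ/(-6). Then -3·cos(−6z) takes every value in -3·ℂ = ℂ, and adding 5 is a bijection of ℂ. So f is surjective and omits no value. (Note: only on the real line is cos bounded by [−1, 1].)

Omitted value: no value.


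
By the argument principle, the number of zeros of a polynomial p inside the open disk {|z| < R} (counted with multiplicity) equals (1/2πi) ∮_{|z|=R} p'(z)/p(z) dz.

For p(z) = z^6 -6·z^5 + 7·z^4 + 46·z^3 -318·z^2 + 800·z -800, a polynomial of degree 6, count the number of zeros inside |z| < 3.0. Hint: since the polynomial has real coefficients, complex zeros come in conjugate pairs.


The zeros of p are: (2 + 1i), (2 - 1i), 4, (1 + 3i), (1 - 3i), -4.
Their magnitudes are: 2.236, 2.236, 4, 3.162, 3.162, 4.
Zeros with |z| < R = 3.0: (2 + 1i), (2 - 1i).
Count = 2.
By the argument principle, (1/2πi) ∮_{|z|=R} p'(z)/p(z) dz equals exactly this count.

Number of zeros inside |z| < 3.0: 2.


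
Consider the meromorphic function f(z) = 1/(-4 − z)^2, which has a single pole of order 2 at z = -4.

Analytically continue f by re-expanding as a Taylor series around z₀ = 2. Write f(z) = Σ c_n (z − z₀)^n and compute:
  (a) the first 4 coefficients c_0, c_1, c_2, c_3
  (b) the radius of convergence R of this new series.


Let w = z − z₀, so z = z₀ + w.
Then -4 − z = -4 − (z₀ + w) = (-4 − z₀) − w = -6 − w.
f(z) = 1/(-6 − w)^2 = (1/(-6)^2) · (1 − w/(-6))^{−2}.
By the binomial series (1−u)^{−2} = Σ_{n≥0} C(n+1, 1) u^n for |u|<1, with u = w/(-6):
  c_n = C(n+1, 1) / (-6)^(n+2).
  c_0 = 1/(-6)^2 = 1/36.
  c_1 = 2/(-6)^3 = -1/108.
  c_2 = 3/(-6)^4 = 1/432.
  c_3 = 4/(-6)^5 = -1/1944.
The series is valid for |w/d| < 1, i.e. |z − z₀| < |d|.
Radius of convergence: R = |-4 − z₀| = |-6| = 6 (distance from z₀ to the singularity z = -4).

c_0 = 1/36, c_1 = -1/108, c_2 = 1/432, c_3 = -1/1944; R = 6.


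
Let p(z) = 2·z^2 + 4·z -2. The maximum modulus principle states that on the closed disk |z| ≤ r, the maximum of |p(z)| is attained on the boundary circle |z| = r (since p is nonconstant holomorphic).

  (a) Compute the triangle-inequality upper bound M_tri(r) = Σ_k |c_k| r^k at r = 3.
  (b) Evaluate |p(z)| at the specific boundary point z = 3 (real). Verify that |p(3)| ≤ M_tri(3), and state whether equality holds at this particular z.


Coefficients: c_0 = -2, c_1 = 4, c_2 = 2. Radius r = 3.
Part (a). Triangle bound: M_tri(r) = Σ_k |c_k| r^k
  = |-2|·3^0 + |4|·3^1 + |2|·3^2
  = 2 + 12 + 18 = 32.
This bounds M(r) := max_{|z|=r} |p(z)| from above; equality holds iff all terms c_k z^k can be made to align in phase at a single z on |z|=r.
Part (b). At z = 3 (real, on the circle |z| = r):
  p(3) = (-2)·3^0 + (4)·3^1 + (2)·3^2 = 28.
  |p(3)| = 28.
Check: |p(3)| = 28 ≤ 32 = M_tri(3). ✓ Equality does not hold at z = 3 (the coefficients have mixed signs, so the terms do not all align in phase there).

M_tri(3) = 32; |p(3)| = 28; equality at z=3: no.


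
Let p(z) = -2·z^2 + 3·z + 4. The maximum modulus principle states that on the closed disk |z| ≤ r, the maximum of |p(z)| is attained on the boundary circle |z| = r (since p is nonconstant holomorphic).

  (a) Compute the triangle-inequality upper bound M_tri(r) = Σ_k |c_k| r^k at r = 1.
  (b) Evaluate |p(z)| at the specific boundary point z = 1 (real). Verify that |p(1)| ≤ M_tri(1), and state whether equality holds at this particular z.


Coefficients: c_0 = 4, c_1 = 3, c_2 = -2. Radius r = 1.
Part (a). Triangle bound: M_tri(r) = Σ_k |c_k| r^k
  = |4|·1^0 + |3|·1^1 + |-2|·1^2
  = 4 + 3 + 2 = 9.
This bounds M(r) := max_{|z|=r} |p(z)| from above; equality holds iff all terms c_k z^k can be made to align in phase at a single z on |z|=r.
Part (b). At z = 1 (real, on the circle |z| = r):
  p(1) = (4)·1^0 + (3)·1^1 + (-2)·1^2 = 5.
  |p(1)| = 5.
Check: |p(1)| = 5 ≤ 9 = M_tri(1). ✓ Equality does not hold at z = 1 (the coefficients have mixed signs, so the terms do not all align in phase there).

M_tri(1) = 9; |p(1)| = 5; equality at z=1: no.


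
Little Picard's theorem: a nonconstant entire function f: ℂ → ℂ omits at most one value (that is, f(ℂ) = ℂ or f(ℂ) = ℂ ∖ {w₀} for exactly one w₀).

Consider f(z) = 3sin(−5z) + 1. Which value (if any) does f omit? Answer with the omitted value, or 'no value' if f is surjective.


Little Picard bounds the complement of f(ℂ) to at most one point.
sin is entire and surjective onto ℂ: for every w ∈ ℂ, sin(ζ) = w has a solution ζ ∈ ℂ (e.g., via the complex inverse arcsin). With ζ = −5z this gives z = ζ/(-5). Then 3·sin(−5z) takes every value in 3·ℂ = ℂ, and adding 1 is a bijection of ℂ. So f is surjective and omits no value. (Note: only on the real line is sin bounded by [−1, 1].)

Omitted value: no value.


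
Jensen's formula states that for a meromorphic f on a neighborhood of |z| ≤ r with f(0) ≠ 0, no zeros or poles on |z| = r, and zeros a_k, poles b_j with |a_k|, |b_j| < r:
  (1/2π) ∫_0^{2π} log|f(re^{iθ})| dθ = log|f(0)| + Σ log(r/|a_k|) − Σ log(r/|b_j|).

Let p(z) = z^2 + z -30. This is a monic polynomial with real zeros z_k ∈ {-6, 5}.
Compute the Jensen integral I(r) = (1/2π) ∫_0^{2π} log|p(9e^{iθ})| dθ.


Zeros: -6, 5; r = 9.
Inside |z| < r: -6, 5. Outside (|z| ≥ r): ∅.
p(0) = -30, so log|p(0)| = log(30) = 3.4012.
Apply Jensen: I(r) = log|p(0)| + Σ_k log(r/|z_k|), summed over zeros inside |z| < r.
  log(r/|z_k|) for z_k = -6: log(9/6) = 0.4055
  log(r/|z_k|) for z_k = 5: log(9/5) = 0.5878
Sum over inside zeros: 0.9933.
I(r) = log|p(0)| + (inside sum) = 3.4012 + 0.9933 = 4.3944.
Closed form (all zeros inside, monic): I(r) = n·log(r) = 2·log(9) = 4.3944. ✓

I(r) ≈ 4.3944.


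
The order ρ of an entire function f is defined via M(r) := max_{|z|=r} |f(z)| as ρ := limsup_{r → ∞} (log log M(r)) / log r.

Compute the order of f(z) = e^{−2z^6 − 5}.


|e^{−2z^6 − 5}| = e^{Re(-2·z^6) + -5} ≤ e^{2|z|^6 + -5} = e^{2r^6 + -5} on |z| = r, so ρ ≤ 6. Choosing z on |z|=r so that -2·z^6 is real positive (always possible by picking arg z appropriately) gives |f(z)| = e^{2r^6 + -5}, matching the bound. The additive constant -5 does not affect log log M(r) ~ 6·log r. Hence ρ = 6.
Therefore ρ = 6.

Order ρ = 6.


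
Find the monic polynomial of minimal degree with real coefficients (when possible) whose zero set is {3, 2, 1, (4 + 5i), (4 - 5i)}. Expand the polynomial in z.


The polynomial is p(z) = ∏_{α ∈ S} (z − α), where S = {3, 2, 1, (4 + 5i), (4 - 5i)}.
Expanding the product yields: p(z) = z^5 -14·z^4 + 100·z^3 -340·z^2 + 499·z -246.
Note conjugate pairs combine to real quadratics: (z − (4+5i))(z − (4−5i)) = z² − 8z + 41.
The resulting polynomial has degree 5 and real coefficients as required.

p(z) = z^5 -14·z^4 + 100·z^3 -340·z^2 + 499·z -246.


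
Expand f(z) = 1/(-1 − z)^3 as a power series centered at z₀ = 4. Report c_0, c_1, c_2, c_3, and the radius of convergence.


Let w = z − z₀, so z = z₀ + w.
Then -1 − z = -1 − (z₀ + w) = (-1 − z₀) − w = -5 − w.
f(z) = 1/(-5 − w)^3 = (1/(-5)^3) · (1 − w/(-5))^{−3}.
By the binomial series (1−u)^{−3} = Σ_{n≥0} C(n+2, 2) u^n for |u|<1, with u = w/(-5):
  c_n = C(n+2, 2) / (-5)^(n+3).
  c_0 = 1/(-5)^3 = -1/125.
  c_1 = 3/(-5)^4 = 3/625.
  c_2 = 6/(-5)^5 = -6/3125.
  c_3 = 10/(-5)^6 = 2/3125.
The series is valid for |w/d| < 1, i.e. |z − z₀| < |d|.
Radius of convergence: R = |-1 − z₀| = |-5| = 5 (distance from z₀ to the singularity z = -1).

c_0 = -1/125, c_1 = 3/625, c_2 = -6/3125, c_3 = 2/3125; R = 5.


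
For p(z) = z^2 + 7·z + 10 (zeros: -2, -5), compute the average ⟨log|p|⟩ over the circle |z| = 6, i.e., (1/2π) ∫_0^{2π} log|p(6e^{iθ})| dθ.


Zeros: -5, -2; r = 6.
Inside |z| < r: -5, -2. Outside (|z| ≥ r): ∅.
p(0) = 10, so log|p(0)| = log(10) = 2.3026.
Apply Jensen: I(r) = log|p(0)| + Σ_k log(r/|z_k|), summed over zeros inside |z| < r.
  log(r/|z_k|) for z_k = -2: log(6/2) = 1.0986
  log(r/|z_k|) for z_k = -5: log(6/5) = 0.1823
Sum over inside zeros: 1.2809.
I(r) = log|p(0)| + (inside sum) = 2.3026 + 1.2809 = 3.5835.
Closed form (all zeros inside, monic): I(r) = n·log(r) = 2·log(6) = 3.5835. ✓

I(r) ≈ 3.5835.


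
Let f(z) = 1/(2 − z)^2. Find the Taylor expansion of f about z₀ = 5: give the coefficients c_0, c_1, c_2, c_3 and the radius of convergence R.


Let w = z − z₀, so z = z₀ + w.
Then 2 − z = 2 − (z₀ + w) = (2 − z₀) − w = -3 − w.
f(z) = 1/(-3 − w)^2 = (1/(-3)^2) · (1 − w/(-3))^{−2}.
By the binomial series (1−u)^{−2} = Σ_{n≥0} C(n+1, 1) u^n for |u|<1, with u = w/(-3):
  c_n = C(n+1, 1) / (-3)^(n+2).
  c_0 = 1/(-3)^2 = 1/9.
  c_1 = 2/(-3)^3 = -2/27.
  c_2 = 3/(-3)^4 = 1/27.
  c_3 = 4/(-3)^5 = -4/243.
The series is valid for |w/d| < 1, i.e. |z − z₀| < |d|.
Radius of convergence: R = |2 − z₀| = |-3| = 3 (distance from z₀ to the singularity z = 2).

c_0 = 1/9, c_1 = -2/27, c_2 = 1/27, c_3 = -4/243; R = 3.


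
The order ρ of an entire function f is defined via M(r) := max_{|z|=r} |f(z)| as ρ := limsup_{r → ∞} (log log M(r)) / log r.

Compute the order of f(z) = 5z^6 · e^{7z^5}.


M(r) = max_{|z|=r} |5|·|z|^6·|e^{7z^5}| = 5·r^6 · e^{7r^5} (the factors attain their maxima compatibly on |z|=r). Then log M(r) = log 5 + 6·log r + 7r^5, dominated by the last term, so log log M(r) ~ 5·log r. The polynomial factor 5z^6 contributes only a log r term and does not affect the order. ρ = 5.
Therefore ρ = 5.

Order ρ = 5.


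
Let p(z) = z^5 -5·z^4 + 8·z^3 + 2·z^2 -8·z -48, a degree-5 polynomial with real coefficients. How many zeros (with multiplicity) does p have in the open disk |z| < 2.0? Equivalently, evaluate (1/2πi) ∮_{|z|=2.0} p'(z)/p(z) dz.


The zeros of p are: 3, (2 + 2i), (2 - 2i), (-1 + 1i), (-1 - 1i).
Their magnitudes are: 3, 2.828, 2.828, 1.414, 1.414.
Zeros with |z| < R = 2.0: (-1 + 1i), (-1 - 1i).
Count = 2.
By the argument principle, (1/2πi) ∮_{|z|=R} p'(z)/p(z) dz equals exactly this count.

Number of zeros inside |z| < 2.0: 2.


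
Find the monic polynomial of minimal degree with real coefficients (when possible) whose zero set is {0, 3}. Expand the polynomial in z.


The polynomial is p(z) = ∏_{α ∈ S} (z − α), where S = {0, 3}.
Expanding the product yields: p(z) = z^2 -3·z.
The resulting polynomial has degree 2 and real coefficients as required.

p(z) = z^2 -3·z.


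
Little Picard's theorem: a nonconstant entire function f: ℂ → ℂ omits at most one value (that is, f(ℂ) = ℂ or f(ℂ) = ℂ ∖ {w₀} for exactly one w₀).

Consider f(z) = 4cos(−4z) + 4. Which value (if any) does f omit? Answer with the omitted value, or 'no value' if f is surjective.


Little Picard bounds the complement of f(ℂ) to at most one point.
cos is entire and surjective onto ℂ: for every w ∈ ℂ, cos(ζ) = w has a solution ζ ∈ ℂ (e.g., via the complex inverse arccos). With ζ = −4z this gives z = ζ/(-4). Then 4·cos(−4z) takes every value in 4·ℂ = ℂ, and adding 4 is a bijection of ℂ. So f is surjective and omits no value. (Note: only on the real line is cos bounded by [−1, 1].)

Omitted value: no value.


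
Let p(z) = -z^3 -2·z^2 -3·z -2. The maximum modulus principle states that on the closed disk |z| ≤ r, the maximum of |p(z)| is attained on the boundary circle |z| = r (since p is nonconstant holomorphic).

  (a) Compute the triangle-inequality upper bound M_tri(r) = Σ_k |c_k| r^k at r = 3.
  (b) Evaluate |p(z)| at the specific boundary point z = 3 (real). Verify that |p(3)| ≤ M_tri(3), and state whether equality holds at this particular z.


Coefficients: c_0 = -2, c_1 = -3, c_2 = -2, c_3 = -1. Radius r = 3.
Part (a). Triangle bound: M_tri(r) = Σ_k |c_k| r^k
  = |-2|·3^0 + |-3|·3^1 + |-2|·3^2 + |-1|·3^3
  = 2 + 9 + 18 + 27 = 56.
This bounds M(r) := max_{|z|=r} |p(z)| from above; equality holds iff all terms c_k z^k can be made to align in phase at a single z on |z|=r.
Part (b). At z = 3 (real, on the circle |z| = r):
  p(3) = (-2)·3^0 + (-3)·3^1 + (-2)·3^2 + (-1)·3^3 = -56.
  |p(3)| = 56.
Since all nonzero coefficients share the same sign, |p(3)| = 56 = M_tri(3); the triangle bound is attained at z = 3, so in fact M(r) = 56.

M_tri(3) = 56; |p(3)| = 56; equality at z=3: yes.


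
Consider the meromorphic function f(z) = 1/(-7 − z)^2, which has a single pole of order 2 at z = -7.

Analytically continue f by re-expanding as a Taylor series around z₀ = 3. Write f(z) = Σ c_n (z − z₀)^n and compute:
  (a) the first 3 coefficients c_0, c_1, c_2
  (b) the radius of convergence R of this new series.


Let w = z − z₀, so z = z₀ + w.
Then -7 − z = -7 − (z₀ + w) = (-7 − z₀) − w = -10 − w.
f(z) = 1/(-10 − w)^2 = (1/(-10)^2) · (1 − w/(-10))^{−2}.
By the binomial series (1−u)^{−2} = Σ_{n≥0} C(n+1, 1) u^n for |u|<1, with u = w/(-10):
  c_n = C(n+1, 1) / (-10)^(n+2).
  c_0 = 1/(-10)^2 = 1/100.
  c_1 = 2/(-10)^3 = -1/500.
  c_2 = 3/(-10)^4 = 3/10000.
The series is valid for |w/d| < 1, i.e. |z − z₀| < |d|.
Radius of convergence: R = |-7 − z₀| = |-10| = 10 (distance from z₀ to the singularity z = -7).

c_0 = 1/100, c_1 = -1/500, c_2 = 3/10000; R = 10.


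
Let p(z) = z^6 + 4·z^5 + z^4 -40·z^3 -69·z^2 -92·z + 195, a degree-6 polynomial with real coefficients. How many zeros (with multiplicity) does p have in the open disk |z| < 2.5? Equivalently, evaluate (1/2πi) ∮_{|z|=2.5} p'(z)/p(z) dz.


The zeros of p are: 3, (-3 + 2i), (-3 - 2i), 1, (-1 + 2i), (-1 - 2i).
Their magnitudes are: 3, 3.606, 3.606, 1, 2.236, 2.236.
Zeros with |z| < R = 2.5: 1, (-1 + 2i), (-1 - 2i).
Count = 3.
By the argument principle, (1/2πi) ∮_{|z|=R} p'(z)/p(z) dz equals exactly this count.

Number of zeros inside |z| < 2.5: 3.


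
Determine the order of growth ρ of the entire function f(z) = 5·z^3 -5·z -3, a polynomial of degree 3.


|f(z)| ≤ Σ|c_k|·r^k = O(r^3) as r → ∞. Polynomial growth is O(e^{r^ε}) for every ε > 0 (since r^3/e^{r^ε} → 0), so ρ ≤ ε for all ε > 0, i.e. ρ = 0. Every nonconstant polynomial has order 0.
Therefore ρ = 0.

Order ρ = 0.


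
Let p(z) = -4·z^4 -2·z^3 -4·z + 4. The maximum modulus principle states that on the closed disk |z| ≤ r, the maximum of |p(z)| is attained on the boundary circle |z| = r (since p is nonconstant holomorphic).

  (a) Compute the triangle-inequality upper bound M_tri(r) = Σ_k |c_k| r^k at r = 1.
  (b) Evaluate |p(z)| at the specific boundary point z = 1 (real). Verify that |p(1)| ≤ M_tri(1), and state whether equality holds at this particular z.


Coefficients: c_0 = 4, c_1 = -4, c_2 = 0, c_3 = -2, c_4 = -4. Radius r = 1.
Part (a). Triangle bound: M_tri(r) = Σ_k |c_k| r^k
  = |4|·1^0 + |-4|·1^1 + |0|·1^2 + |-2|·1^3 + |-4|·1^4
  = 4 + 4 + 0 + 2 + 4 = 14.
This bounds M(r) := max_{|z|=r} |p(z)| from above; equality holds iff all terms c_k z^k can be made to align in phase at a single z on |z|=r.
Part (b). At z = 1 (real, on the circle |z| = r):
  p(1) = (4)·1^0 + (-4)·1^1 + (0)·1^2 + (-2)·1^3 + (-4)·1^4 = -6.
  |p(1)| = 6.
Check: |p(1)| = 6 ≤ 14 = M_tri(1). ✓ Equality does not hold at z = 1 (the coefficients have mixed signs, so the terms do not all align in phase there).

M_tri(1) = 14; |p(1)| = 6; equality at z=1: no.


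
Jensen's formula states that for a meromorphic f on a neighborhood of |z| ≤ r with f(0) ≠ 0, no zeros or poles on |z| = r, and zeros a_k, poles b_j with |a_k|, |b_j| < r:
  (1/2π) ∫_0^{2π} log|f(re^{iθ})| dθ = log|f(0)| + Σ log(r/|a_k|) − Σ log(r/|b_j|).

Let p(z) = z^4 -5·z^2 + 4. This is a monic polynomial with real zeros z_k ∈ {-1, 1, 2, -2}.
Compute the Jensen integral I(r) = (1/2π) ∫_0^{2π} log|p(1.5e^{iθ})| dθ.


Zeros: -2, -1, 1, 2; r = 1.5.
Inside |z| < r: -1, 1. Outside (|z| ≥ r): -2, 2.
p(0) = 4, so log|p(0)| = log(4) = 1.3863.
Apply Jensen: I(r) = log|p(0)| + Σ_k log(r/|z_k|), summed over zeros inside |z| < r.
  log(r/|z_k|) for z_k = -1: log(1.5/1) = 0.4055
  log(r/|z_k|) for z_k = 1: log(1.5/1) = 0.4055
  Outside zeros (-2, 2) contribute nothing to the Jensen sum.
Sum over inside zeros: 0.8109.
I(r) = log|p(0)| + (inside sum) = 1.3863 + 0.8109 = 2.1972.
Note: since some zeros are outside |z| ≤ r, the simplified n·log(r) form does NOT apply — only the inside zeros contribute.

I(r) ≈ 2.1972.


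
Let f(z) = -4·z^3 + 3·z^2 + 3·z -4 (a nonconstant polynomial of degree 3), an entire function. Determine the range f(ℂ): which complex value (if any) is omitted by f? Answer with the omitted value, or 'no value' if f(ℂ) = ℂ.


Little Picard bounds the complement of f(ℂ) to at most one point.
For every w ∈ ℂ, the equation p(z) − w = 0 is a nonconstant polynomial in z and hence has at least one root by the fundamental theorem of algebra. So p is surjective onto ℂ, omitting no value.

Omitted value: no value.


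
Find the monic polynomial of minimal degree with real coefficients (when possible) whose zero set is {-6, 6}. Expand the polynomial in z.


The polynomial is p(z) = ∏_{α ∈ S} (z − α), where S = {-6, 6}.
Expanding the product yields: p(z) = z^2 -36.
The resulting polynomial has degree 2 and real coefficients as required.

p(z) = z^2 -36.


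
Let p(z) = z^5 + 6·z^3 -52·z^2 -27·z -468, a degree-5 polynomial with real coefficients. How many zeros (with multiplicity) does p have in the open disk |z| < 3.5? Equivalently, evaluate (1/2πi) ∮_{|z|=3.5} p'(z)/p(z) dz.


The zeros of p are: (-2 + 3i), (-2 - 3i), 4, (0 + 3i), (0 - 3i).
Their magnitudes are: 3.606, 3.606, 4, 3, 3.
Zeros with |z| < R = 3.5: (0 + 3i), (0 - 3i).
Count = 2.
By the argument principle, (1/2πi) ∮_{|z|=R} p'(z)/p(z) dz equals exactly this count.

Number of zeros inside |z| < 3.5: 2.


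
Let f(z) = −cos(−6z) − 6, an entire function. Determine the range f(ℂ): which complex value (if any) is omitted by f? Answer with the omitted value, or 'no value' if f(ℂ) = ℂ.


Little Picard bounds the complement of f(ℂ) to at most one point.
cos is entire and surjective onto ℂ: for every w ∈ ℂ, cos(ζ) = w has a solution ζ ∈ ℂ (e.g., via the complex inverse arccos). With ζ = −6z this gives z = ζ/(-6). Then -1·cos(−6z) takes every value in -1·ℂ = ℂ, and adding -6 is a bijection of ℂ. So f is surjective and omits no value. (Note: only on the real line is cos bounded by [−1, 1].)

Omitted value: no value.
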